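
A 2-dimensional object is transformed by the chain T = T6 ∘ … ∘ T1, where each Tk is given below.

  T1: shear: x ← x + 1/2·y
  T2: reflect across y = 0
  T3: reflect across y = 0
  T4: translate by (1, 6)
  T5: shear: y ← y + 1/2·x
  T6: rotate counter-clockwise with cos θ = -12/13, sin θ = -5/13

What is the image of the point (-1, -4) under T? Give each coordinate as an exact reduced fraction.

T(p) = (29/13, -2/13)

T1 shear: x ← x + 1/2·y: (-1, -4) → (-3, -4)
T2 reflect across y = 0: (-3, -4) → (-3, 4)
T3 reflect across y = 0: (-3, 4) → (-3, -4)
T4 translate by (1, 6): (-3, -4) → (-2, 2)
T5 shear: y ← y + 1/2·x: (-2, 2) → (-2, 1)
T6 rotate counter-clockwise with cos θ = -12/13, sin θ = -5/13: (-2, 1) → (29/13, -2/13)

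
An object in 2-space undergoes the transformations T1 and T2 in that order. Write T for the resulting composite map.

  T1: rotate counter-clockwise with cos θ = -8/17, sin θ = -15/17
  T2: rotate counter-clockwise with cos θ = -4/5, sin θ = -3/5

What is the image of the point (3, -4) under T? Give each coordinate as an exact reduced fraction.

T(p) = (297/85, 304/85)

T1 rotate counter-clockwise with cos θ = -8/17, sin θ = -15/17: (3, -4) → (-84/17, -13/17)
T2 rotate counter-clockwise with cos θ = -4/5, sin θ = -3/5: (-84/17, -13/17) → (297/85, 304/85)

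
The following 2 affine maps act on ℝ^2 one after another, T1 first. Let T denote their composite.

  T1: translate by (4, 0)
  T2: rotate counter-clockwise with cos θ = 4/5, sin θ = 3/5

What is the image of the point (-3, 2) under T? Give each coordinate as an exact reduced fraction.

T(p) = (-2/5, 11/5)

T1 translate by (4, 0): (-3, 2) → (1, 2)
T2 rotate counter-clockwise with cos θ = 4/5, sin θ = 3/5: (1, 2) → (-2/5, 11/5)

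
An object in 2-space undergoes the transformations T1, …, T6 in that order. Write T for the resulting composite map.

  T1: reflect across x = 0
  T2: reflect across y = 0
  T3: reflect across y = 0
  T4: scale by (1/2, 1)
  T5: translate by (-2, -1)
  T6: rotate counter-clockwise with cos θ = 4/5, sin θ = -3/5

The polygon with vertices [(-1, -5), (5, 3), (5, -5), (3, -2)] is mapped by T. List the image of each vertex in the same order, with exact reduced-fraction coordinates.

image vertices: (-24/5, -39/10), (-12/5, 43/10), (-36/5, -21/10), (-23/5, -3/10)

T1 reflect across x = 0: (-1, -5) → (1, -5); (5, 3) → (-5, 3); (5, -5) → (-5, -5); (3, -2) → (-3, -2)
T2 reflect across y = 0: (1, -5) → (1, 5); (-5, 3) → (-5, -3); (-5, -5) → (-5, 5); (-3, -2) → (-3, 2)
T3 reflect across y = 0: (1, 5) → (1, -5); (-5, -3) → (-5, 3); (-5, 5) → (-5, -5); (-3, 2) → (-3, -2)
T4 scale by (1/2, 1): (1, -5) → (1/2, -5); (-5, 3) → (-5/2, 3); (-5, -5) → (-5/2, -5); (-3, -2) → (-3/2, -2)
T5 translate by (-2, -1): (1/2, -5) → (-3/2, -6); (-5/2, 3) → (-9/2, 2); (-5/2, -5) → (-9/2, -6); (-3/2, -2) → (-7/2, -3)
T6 rotate counter-clockwise with cos θ = 4/5, sin θ = -3/5: (-3/2, -6) → (-24/5, -39/10); (-9/2, 2) → (-12/5, 43/10); (-9/2, -6) → (-36/5, -21/10); (-7/2, -3) → (-23/5, -3/10)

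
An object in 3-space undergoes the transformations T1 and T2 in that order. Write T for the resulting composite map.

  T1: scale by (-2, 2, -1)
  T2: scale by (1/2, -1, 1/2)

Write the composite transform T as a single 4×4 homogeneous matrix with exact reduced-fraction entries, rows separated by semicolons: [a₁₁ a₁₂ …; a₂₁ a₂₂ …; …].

T1 = [-2 0 0 0; 0 2 0 0; 0 0 -1 0; 0 0 0 1]
T2·T1 = [-1 0 0 0; 0 -2 0 0; 0 0 -1/2 0; 0 0 0 1]

T = [-1 0 0 0; 0 -2 0 0; 0 0 -1/2 0; 0 0 0 1]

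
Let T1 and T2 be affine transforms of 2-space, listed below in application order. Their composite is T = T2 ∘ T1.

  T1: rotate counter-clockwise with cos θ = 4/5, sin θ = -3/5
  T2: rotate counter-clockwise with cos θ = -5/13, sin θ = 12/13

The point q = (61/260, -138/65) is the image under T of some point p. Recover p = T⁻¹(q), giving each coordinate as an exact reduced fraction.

p = (-2, -3/4)

T1 = [4/5 3/5 0; -3/5 4/5 0; 0 0 1]
T2·T1 = [16/65 -63/65 0; 63/65 16/65 0; 0 0 1]
det M = 1; M⁻¹ = [16/65 63/65 0; -63/65 16/65 0; 0 0 1]
M⁻¹ · (61/260, -138/65)ᵀ = (-2, -3/4)ᵀ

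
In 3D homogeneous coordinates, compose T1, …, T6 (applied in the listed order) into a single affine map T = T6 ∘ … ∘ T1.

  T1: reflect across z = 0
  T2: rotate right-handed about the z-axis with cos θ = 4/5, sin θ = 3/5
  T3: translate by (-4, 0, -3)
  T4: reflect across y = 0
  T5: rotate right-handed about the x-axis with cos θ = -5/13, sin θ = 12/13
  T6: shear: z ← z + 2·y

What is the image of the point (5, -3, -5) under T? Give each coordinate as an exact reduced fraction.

T1 reflect across z = 0: (5, -3, -5) → (5, -3, 5)
T2 rotate right-handed about the z-axis with cos θ = 4/5, sin θ = 3/5: (5, -3, 5) → (29/5, 3/5, 5)
T3 translate by (-4, 0, -3): (29/5, 3/5, 5) → (9/5, 3/5, 2)
T4 reflect across y = 0: (9/5, 3/5, 2) → (9/5, -3/5, 2)
T5 rotate right-handed about the x-axis with cos θ = -5/13, sin θ = 12/13: (9/5, -3/5, 2) → (9/5, -21/13, -86/65)
T6 shear: z ← z + 2·y: (9/5, -21/13, -86/65) → (9/5, -21/13, -296/65)

T(p) = (9/5, -21/13, -296/65)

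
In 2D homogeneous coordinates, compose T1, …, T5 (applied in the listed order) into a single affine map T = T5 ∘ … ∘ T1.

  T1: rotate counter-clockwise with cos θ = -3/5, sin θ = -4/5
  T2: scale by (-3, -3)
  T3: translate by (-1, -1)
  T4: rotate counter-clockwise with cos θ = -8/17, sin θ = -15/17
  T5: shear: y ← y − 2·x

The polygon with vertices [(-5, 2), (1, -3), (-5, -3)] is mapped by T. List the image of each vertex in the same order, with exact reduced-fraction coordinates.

image vertices: (-113/85, 1712/85), (-124/17, 160/17), (-1268/85, 3482/85)

T1 rotate counter-clockwise with cos θ = -3/5, sin θ = -4/5: (-5, 2) → (23/5, 14/5); (1, -3) → (-3, 1); (-5, -3) → (3/5, 29/5)
T2 scale by (-3, -3): (23/5, 14/5) → (-69/5, -42/5); (-3, 1) → (9, -3); (3/5, 29/5) → (-9/5, -87/5)
T3 translate by (-1, -1): (-69/5, -42/5) → (-74/5, -47/5); (9, -3) → (8, -4); (-9/5, -87/5) → (-14/5, -92/5)
T4 rotate counter-clockwise with cos θ = -8/17, sin θ = -15/17: (-74/5, -47/5) → (-113/85, 1486/85); (8, -4) → (-124/17, -88/17); (-14/5, -92/5) → (-1268/85, 946/85)
T5 shear: y ← y − 2·x: (-113/85, 1486/85) → (-113/85, 1712/85); (-124/17, -88/17) → (-124/17, 160/17); (-1268/85, 946/85) → (-1268/85, 3482/85)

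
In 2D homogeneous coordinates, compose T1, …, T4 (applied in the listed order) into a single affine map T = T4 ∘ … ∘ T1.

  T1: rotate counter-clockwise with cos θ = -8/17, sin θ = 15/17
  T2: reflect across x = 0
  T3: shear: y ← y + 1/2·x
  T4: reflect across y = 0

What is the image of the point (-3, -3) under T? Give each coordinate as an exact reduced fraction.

T1 rotate counter-clockwise with cos θ = -8/17, sin θ = 15/17: (-3, -3) → (69/17, -21/17)
T2 reflect across x = 0: (69/17, -21/17) → (-69/17, -21/17)
T3 shear: y ← y + 1/2·x: (-69/17, -21/17) → (-69/17, -111/34)
T4 reflect across y = 0: (-69/17, -111/34) → (-69/17, 111/34)

T(p) = (-69/17, 111/34)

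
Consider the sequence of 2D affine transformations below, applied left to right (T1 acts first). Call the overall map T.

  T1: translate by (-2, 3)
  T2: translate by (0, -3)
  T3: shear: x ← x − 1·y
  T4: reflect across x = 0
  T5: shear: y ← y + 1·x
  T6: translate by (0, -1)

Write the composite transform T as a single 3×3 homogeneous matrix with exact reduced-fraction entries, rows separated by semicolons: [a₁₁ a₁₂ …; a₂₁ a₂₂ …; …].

T = [-1 1 2; -1 2 1; 0 0 1]

T1 = [1 0 -2; 0 1 3; 0 0 1]
T2·T1 = [1 0 -2; 0 1 0; 0 0 1]
T3·…·T1 = [1 -1 -2; 0 1 0; 0 0 1]
T4·…·T1 = [-1 1 2; 0 1 0; 0 0 1]
T5·…·T1 = [-1 1 2; -1 2 2; 0 0 1]
T6·…·T1 = [-1 1 2; -1 2 1; 0 0 1]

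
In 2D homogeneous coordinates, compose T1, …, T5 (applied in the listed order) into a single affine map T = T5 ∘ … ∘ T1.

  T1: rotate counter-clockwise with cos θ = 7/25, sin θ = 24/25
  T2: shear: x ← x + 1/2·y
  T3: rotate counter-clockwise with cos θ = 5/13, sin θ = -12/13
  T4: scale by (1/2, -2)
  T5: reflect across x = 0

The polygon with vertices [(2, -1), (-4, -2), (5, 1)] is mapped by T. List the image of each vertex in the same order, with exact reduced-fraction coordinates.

image vertices: (-1569/1300, 994/325), (23/10, 4/5), (-3793/1300, 518/325)

T1 rotate counter-clockwise with cos θ = 7/25, sin θ = 24/25: (2, -1) → (38/25, 41/25); (-4, -2) → (4/5, -22/5); (5, 1) → (11/25, 127/25)
T2 shear: x ← x + 1/2·y: (38/25, 41/25) → (117/50, 41/25); (4/5, -22/5) → (-7/5, -22/5); (11/25, 127/25) → (149/50, 127/25)
T3 rotate counter-clockwise with cos θ = 5/13, sin θ = -12/13: (117/50, 41/25) → (1569/650, -497/325); (-7/5, -22/5) → (-23/5, -2/5); (149/50, 127/25) → (3793/650, -259/325)
T4 scale by (1/2, -2): (1569/650, -497/325) → (1569/1300, 994/325); (-23/5, -2/5) → (-23/10, 4/5); (3793/650, -259/325) → (3793/1300, 518/325)
T5 reflect across x = 0: (1569/1300, 994/325) → (-1569/1300, 994/325); (-23/10, 4/5) → (23/10, 4/5); (3793/1300, 518/325) → (-3793/1300, 518/325)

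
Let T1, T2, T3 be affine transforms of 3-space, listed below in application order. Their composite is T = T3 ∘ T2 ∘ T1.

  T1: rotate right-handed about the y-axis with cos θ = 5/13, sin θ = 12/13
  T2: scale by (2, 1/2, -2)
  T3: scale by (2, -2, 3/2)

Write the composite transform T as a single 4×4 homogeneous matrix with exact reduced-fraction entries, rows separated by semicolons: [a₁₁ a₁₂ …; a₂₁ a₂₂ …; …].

T1 = [5/13 0 12/13 0; 0 1 0 0; -12/13 0 5/13 0; 0 0 0 1]
T2·T1 = [10/13 0 24/13 0; 0 1/2 0 0; 24/13 0 -10/13 0; 0 0 0 1]
T3·…·T1 = [20/13 0 48/13 0; 0 -1 0 0; 36/13 0 -15/13 0; 0 0 0 1]

T = [20/13 0 48/13 0; 0 -1 0 0; 36/13 0 -15/13 0; 0 0 0 1]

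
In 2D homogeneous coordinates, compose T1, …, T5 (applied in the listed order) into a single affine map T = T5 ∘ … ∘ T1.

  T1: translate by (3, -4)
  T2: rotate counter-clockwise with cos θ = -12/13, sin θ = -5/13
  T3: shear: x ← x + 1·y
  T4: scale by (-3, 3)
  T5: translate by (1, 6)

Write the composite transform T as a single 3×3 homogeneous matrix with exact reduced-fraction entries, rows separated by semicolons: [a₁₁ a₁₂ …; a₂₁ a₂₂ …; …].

T1 = [1 0 3; 0 1 -4; 0 0 1]
T2·T1 = [-12/13 5/13 -56/13; -5/13 -12/13 33/13; 0 0 1]
T3·…·T1 = [-17/13 -7/13 -23/13; -5/13 -12/13 33/13; 0 0 1]
T4·…·T1 = [51/13 21/13 69/13; -15/13 -36/13 99/13; 0 0 1]
T5·…·T1 = [51/13 21/13 82/13; -15/13 -36/13 177/13; 0 0 1]

T = [51/13 21/13 82/13; -15/13 -36/13 177/13; 0 0 1]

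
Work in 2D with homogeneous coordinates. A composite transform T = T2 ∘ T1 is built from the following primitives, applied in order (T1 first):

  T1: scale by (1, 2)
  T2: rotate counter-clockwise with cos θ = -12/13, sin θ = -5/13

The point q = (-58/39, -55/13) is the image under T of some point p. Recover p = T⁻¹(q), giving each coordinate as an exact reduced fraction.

p = (3, 5/3)

T1 = [1 0 0; 0 2 0; 0 0 1]
T2·T1 = [-12/13 10/13 0; -5/13 -24/13 0; 0 0 1]
det M = 2; M⁻¹ = [-12/13 -5/13 0; 5/26 -6/13 0; 0 0 1]
M⁻¹ · (-58/39, -55/13)ᵀ = (3, 5/3)ᵀ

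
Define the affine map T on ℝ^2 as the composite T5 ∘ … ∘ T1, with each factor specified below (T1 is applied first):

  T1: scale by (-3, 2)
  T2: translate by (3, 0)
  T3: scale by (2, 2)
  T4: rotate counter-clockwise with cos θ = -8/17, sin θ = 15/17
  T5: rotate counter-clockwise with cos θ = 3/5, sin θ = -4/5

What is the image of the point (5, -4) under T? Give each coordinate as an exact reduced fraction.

T1 scale by (-3, 2): (5, -4) → (-15, -8)
T2 translate by (3, 0): (-15, -8) → (-12, -8)
T3 scale by (2, 2): (-12, -8) → (-24, -16)
T4 rotate counter-clockwise with cos θ = -8/17, sin θ = 15/17: (-24, -16) → (432/17, -232/17)
T5 rotate counter-clockwise with cos θ = 3/5, sin θ = -4/5: (432/17, -232/17) → (368/85, -2424/85)

T(p) = (368/85, -2424/85)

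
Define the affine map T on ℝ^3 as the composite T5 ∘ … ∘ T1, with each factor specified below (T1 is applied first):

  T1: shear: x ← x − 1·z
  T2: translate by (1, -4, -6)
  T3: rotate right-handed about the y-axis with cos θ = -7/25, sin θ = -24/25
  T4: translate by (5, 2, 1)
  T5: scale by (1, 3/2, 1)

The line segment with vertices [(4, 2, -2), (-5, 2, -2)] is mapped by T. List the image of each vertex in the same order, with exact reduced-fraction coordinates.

image vertices: (268/25, 0, 249/25), (331/25, 0, 33/25)

T1 shear: x ← x − 1·z: (4, 2, -2) → (6, 2, -2); (-5, 2, -2) → (-3, 2, -2)
T2 translate by (1, -4, -6): (6, 2, -2) → (7, -2, -8); (-3, 2, -2) → (-2, -2, -8)
T3 rotate right-handed about the y-axis with cos θ = -7/25, sin θ = -24/25: (7, -2, -8) → (143/25, -2, 224/25); (-2, -2, -8) → (206/25, -2, 8/25)
T4 translate by (5, 2, 1): (143/25, -2, 224/25) → (268/25, 0, 249/25); (206/25, -2, 8/25) → (331/25, 0, 33/25)
T5 scale by (1, 3/2, 1): (268/25, 0, 249/25) → (268/25, 0, 249/25); (331/25, 0, 33/25) → (331/25, 0, 33/25)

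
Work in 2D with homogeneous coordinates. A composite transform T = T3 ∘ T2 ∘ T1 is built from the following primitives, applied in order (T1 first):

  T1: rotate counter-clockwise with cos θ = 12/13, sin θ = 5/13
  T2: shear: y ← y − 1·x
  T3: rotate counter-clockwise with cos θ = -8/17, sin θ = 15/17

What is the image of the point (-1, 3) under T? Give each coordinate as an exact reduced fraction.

T1 rotate counter-clockwise with cos θ = 12/13, sin θ = 5/13: (-1, 3) → (-27/13, 31/13)
T2 shear: y ← y − 1·x: (-27/13, 31/13) → (-27/13, 58/13)
T3 rotate counter-clockwise with cos θ = -8/17, sin θ = 15/17: (-27/13, 58/13) → (-654/221, -869/221)

T(p) = (-654/221, -869/221)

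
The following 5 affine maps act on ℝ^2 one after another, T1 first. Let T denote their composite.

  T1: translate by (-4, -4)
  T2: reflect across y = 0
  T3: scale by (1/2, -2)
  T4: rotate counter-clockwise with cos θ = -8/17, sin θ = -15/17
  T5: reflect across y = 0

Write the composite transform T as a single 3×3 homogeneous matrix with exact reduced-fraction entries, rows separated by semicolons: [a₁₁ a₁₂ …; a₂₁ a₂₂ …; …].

T1 = [1 0 -4; 0 1 -4; 0 0 1]
T2·T1 = [1 0 -4; 0 -1 4; 0 0 1]
T3·…·T1 = [1/2 0 -2; 0 2 -8; 0 0 1]
T4·…·T1 = [-4/17 30/17 -104/17; -15/34 -16/17 94/17; 0 0 1]
T5·…·T1 = [-4/17 30/17 -104/17; 15/34 16/17 -94/17; 0 0 1]

T = [-4/17 30/17 -104/17; 15/34 16/17 -94/17; 0 0 1]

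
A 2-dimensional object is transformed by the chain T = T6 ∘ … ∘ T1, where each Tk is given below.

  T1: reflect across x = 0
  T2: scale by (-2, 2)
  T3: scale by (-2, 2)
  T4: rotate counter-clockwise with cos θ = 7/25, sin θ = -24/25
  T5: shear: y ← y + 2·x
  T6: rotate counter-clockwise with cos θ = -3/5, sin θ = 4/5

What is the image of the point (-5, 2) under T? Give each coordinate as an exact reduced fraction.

T(p) = (-1956/125, 608/125)

T1 reflect across x = 0: (-5, 2) → (5, 2)
T2 scale by (-2, 2): (5, 2) → (-10, 4)
T3 scale by (-2, 2): (-10, 4) → (20, 8)
T4 rotate counter-clockwise with cos θ = 7/25, sin θ = -24/25: (20, 8) → (332/25, -424/25)
T5 shear: y ← y + 2·x: (332/25, -424/25) → (332/25, 48/5)
T6 rotate counter-clockwise with cos θ = -3/5, sin θ = 4/5: (332/25, 48/5) → (-1956/125, 608/125)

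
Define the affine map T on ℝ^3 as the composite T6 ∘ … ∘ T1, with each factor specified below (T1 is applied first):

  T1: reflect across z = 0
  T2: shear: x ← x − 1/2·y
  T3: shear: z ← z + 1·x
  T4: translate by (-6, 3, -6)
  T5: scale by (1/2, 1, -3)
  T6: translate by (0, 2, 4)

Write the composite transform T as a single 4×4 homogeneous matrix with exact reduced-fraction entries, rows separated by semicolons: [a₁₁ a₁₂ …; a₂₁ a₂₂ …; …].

T1 = [1 0 0 0; 0 1 0 0; 0 0 -1 0; 0 0 0 1]
T2·T1 = [1 -1/2 0 0; 0 1 0 0; 0 0 -1 0; 0 0 0 1]
T3·…·T1 = [1 -1/2 0 0; 0 1 0 0; 1 -1/2 -1 0; 0 0 0 1]
T4·…·T1 = [1 -1/2 0 -6; 0 1 0 3; 1 -1/2 -1 -6; 0 0 0 1]
T5·…·T1 = [1/2 -1/4 0 -3; 0 1 0 3; -3 3/2 3 18; 0 0 0 1]
T6·…·T1 = [1/2 -1/4 0 -3; 0 1 0 5; -3 3/2 3 22; 0 0 0 1]

T = [1/2 -1/4 0 -3; 0 1 0 5; -3 3/2 3 22; 0 0 0 1]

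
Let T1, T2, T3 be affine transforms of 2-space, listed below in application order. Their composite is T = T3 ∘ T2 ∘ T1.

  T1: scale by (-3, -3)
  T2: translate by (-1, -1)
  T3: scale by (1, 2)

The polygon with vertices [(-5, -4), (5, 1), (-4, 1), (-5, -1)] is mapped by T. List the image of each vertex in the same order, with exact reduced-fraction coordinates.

T1 scale by (-3, -3): (-5, -4) → (15, 12); (5, 1) → (-15, -3); (-4, 1) → (12, -3); (-5, -1) → (15, 3)
T2 translate by (-1, -1): (15, 12) → (14, 11); (-15, -3) → (-16, -4); (12, -3) → (11, -4); (15, 3) → (14, 2)
T3 scale by (1, 2): (14, 11) → (14, 22); (-16, -4) → (-16, -8); (11, -4) → (11, -8); (14, 2) → (14, 4)

image vertices: (14, 22), (-16, -8), (11, -8), (14, 4)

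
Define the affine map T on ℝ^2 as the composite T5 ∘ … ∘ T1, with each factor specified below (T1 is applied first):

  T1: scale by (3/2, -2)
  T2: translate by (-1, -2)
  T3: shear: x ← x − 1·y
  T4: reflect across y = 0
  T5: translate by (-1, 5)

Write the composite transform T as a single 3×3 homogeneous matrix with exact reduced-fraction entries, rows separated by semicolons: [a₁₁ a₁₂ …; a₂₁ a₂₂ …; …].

T1 = [3/2 0 0; 0 -2 0; 0 0 1]
T2·T1 = [3/2 0 -1; 0 -2 -2; 0 0 1]
T3·…·T1 = [3/2 2 1; 0 -2 -2; 0 0 1]
T4·…·T1 = [3/2 2 1; 0 2 2; 0 0 1]
T5·…·T1 = [3/2 2 0; 0 2 7; 0 0 1]

T = [3/2 2 0; 0 2 7; 0 0 1]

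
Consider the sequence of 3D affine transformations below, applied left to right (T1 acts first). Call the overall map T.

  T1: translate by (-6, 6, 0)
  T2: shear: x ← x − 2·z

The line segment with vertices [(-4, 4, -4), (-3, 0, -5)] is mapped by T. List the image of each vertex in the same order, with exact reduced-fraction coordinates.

T1 translate by (-6, 6, 0): (-4, 4, -4) → (-10, 10, -4); (-3, 0, -5) → (-9, 6, -5)
T2 shear: x ← x − 2·z: (-10, 10, -4) → (-2, 10, -4); (-9, 6, -5) → (1, 6, -5)

image vertices: (-2, 10, -4), (1, 6, -5)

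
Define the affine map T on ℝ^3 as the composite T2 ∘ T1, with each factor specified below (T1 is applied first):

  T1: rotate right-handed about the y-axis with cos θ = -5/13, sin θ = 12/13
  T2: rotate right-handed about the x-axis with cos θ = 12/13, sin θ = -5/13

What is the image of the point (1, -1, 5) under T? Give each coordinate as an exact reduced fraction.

T1 rotate right-handed about the y-axis with cos θ = -5/13, sin θ = 12/13: (1, -1, 5) → (55/13, -1, -37/13)
T2 rotate right-handed about the x-axis with cos θ = 12/13, sin θ = -5/13: (55/13, -1, -37/13) → (55/13, -341/169, -379/169)

T(p) = (55/13, -341/169, -379/169)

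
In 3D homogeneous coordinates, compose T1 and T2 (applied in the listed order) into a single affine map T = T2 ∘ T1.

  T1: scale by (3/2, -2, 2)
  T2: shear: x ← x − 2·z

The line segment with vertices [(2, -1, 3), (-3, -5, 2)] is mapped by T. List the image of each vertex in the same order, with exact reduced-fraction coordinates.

T1 scale by (3/2, -2, 2): (2, -1, 3) → (3, 2, 6); (-3, -5, 2) → (-9/2, 10, 4)
T2 shear: x ← x − 2·z: (3, 2, 6) → (-9, 2, 6); (-9/2, 10, 4) → (-25/2, 10, 4)

image vertices: (-9, 2, 6), (-25/2, 10, 4)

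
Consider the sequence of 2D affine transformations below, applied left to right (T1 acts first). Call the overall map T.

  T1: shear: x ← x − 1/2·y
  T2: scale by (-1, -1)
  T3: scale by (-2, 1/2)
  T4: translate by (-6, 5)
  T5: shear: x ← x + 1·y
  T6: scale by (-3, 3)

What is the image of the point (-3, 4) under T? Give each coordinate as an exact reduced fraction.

T(p) = (39, 9)

T1 shear: x ← x − 1/2·y: (-3, 4) → (-5, 4)
T2 scale by (-1, -1): (-5, 4) → (5, -4)
T3 scale by (-2, 1/2): (5, -4) → (-10, -2)
T4 translate by (-6, 5): (-10, -2) → (-16, 3)
T5 shear: x ← x + 1·y: (-16, 3) → (-13, 3)
T6 scale by (-3, 3): (-13, 3) → (39, 9)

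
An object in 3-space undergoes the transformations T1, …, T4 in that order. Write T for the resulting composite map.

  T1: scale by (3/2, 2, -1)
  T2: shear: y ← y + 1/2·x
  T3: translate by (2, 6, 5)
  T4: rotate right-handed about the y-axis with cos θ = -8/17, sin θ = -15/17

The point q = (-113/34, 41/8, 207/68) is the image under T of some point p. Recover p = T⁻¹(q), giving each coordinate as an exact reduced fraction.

T1 = [3/2 0 0 0; 0 2 0 0; 0 0 -1 0; 0 0 0 1]
T2·T1 = [3/2 0 0 0; 3/4 2 0 0; 0 0 -1 0; 0 0 0 1]
T3·…·T1 = [3/2 0 0 2; 3/4 2 0 6; 0 0 -1 5; 0 0 0 1]
T4·…·T1 = [-12/17 0 15/17 -91/17; 3/4 2 0 6; 45/34 0 8/17 -10/17; 0 0 0 1]
det M = -3; M⁻¹ = [-16/51 0 10/17 -4/3; 2/17 1/2 -15/68 -5/2; 15/17 0 8/17 5; 0 0 0 1]
M⁻¹ · (-113/34, 41/8, 207/68)ᵀ = (3/2, -1, 7/2)ᵀ

p = (3/2, -1, 7/2)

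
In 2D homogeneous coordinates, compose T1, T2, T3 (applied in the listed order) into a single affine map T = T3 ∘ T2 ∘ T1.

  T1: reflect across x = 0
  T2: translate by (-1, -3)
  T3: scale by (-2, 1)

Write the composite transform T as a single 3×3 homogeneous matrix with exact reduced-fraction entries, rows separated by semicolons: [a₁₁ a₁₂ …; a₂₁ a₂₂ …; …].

T1 = [-1 0 0; 0 1 0; 0 0 1]
T2·T1 = [-1 0 -1; 0 1 -3; 0 0 1]
T3·…·T1 = [2 0 2; 0 1 -3; 0 0 1]

T = [2 0 2; 0 1 -3; 0 0 1]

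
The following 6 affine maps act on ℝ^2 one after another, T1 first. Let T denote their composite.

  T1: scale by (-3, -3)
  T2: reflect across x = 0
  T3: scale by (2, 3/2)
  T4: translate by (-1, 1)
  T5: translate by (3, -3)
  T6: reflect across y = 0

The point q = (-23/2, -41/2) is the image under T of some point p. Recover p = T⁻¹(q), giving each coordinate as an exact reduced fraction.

p = (-9/4, -5)

T1 = [-3 0 0; 0 -3 0; 0 0 1]
T2·T1 = [3 0 0; 0 -3 0; 0 0 1]
T3·…·T1 = [6 0 0; 0 -9/2 0; 0 0 1]
T4·…·T1 = [6 0 -1; 0 -9/2 1; 0 0 1]
T5·…·T1 = [6 0 2; 0 -9/2 -2; 0 0 1]
T6·…·T1 = [6 0 2; 0 9/2 2; 0 0 1]
det M = 27; M⁻¹ = [1/6 0 -1/3; 0 2/9 -4/9; 0 0 1]
M⁻¹ · (-23/2, -41/2)ᵀ = (-9/4, -5)ᵀ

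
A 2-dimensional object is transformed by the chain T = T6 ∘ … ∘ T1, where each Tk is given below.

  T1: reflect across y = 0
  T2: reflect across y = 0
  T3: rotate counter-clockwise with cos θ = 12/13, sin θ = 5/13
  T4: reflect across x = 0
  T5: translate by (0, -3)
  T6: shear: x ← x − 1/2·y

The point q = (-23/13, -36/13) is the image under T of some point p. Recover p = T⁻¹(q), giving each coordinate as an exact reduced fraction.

T1 = [1 0 0; 0 -1 0; 0 0 1]
T2·T1 = [1 0 0; 0 1 0; 0 0 1]
T3·…·T1 = [12/13 -5/13 0; 5/13 12/13 0; 0 0 1]
T4·…·T1 = [-12/13 5/13 0; 5/13 12/13 0; 0 0 1]
T5·…·T1 = [-12/13 5/13 0; 5/13 12/13 -3; 0 0 1]
T6·…·T1 = [-29/26 -1/13 3/2; 5/13 12/13 -3; 0 0 1]
det M = -1; M⁻¹ = [-12/13 -1/13 15/13; 5/13 29/26 36/13; 0 0 1]
M⁻¹ · (-23/13, -36/13)ᵀ = (3, -1)ᵀ

p = (3, -1)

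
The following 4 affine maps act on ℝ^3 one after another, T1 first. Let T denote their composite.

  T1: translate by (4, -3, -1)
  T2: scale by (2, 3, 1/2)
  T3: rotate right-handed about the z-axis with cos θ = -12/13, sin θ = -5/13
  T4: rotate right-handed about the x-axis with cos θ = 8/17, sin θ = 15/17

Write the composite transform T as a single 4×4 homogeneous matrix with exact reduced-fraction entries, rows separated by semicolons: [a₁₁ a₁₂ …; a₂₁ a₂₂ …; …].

T1 = [1 0 0 4; 0 1 0 -3; 0 0 1 -1; 0 0 0 1]
T2·T1 = [2 0 0 8; 0 3 0 -9; 0 0 1/2 -1/2; 0 0 0 1]
T3·…·T1 = [-24/13 15/13 0 -141/13; -10/13 -36/13 0 68/13; 0 0 1/2 -1/2; 0 0 0 1]
T4·…·T1 = [-24/13 15/13 0 -141/13; -80/221 -288/221 -15/34 1283/442; -150/221 -540/221 4/17 968/221; 0 0 0 1]

T = [-24/13 15/13 0 -141/13; -80/221 -288/221 -15/34 1283/442; -150/221 -540/221 4/17 968/221; 0 0 0 1]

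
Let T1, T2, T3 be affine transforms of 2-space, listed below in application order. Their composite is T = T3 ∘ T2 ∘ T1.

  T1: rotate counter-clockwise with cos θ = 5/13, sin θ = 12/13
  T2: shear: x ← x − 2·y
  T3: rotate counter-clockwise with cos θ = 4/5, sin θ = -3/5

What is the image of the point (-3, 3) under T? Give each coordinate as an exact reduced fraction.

T1 rotate counter-clockwise with cos θ = 5/13, sin θ = 12/13: (-3, 3) → (-51/13, -21/13)
T2 shear: x ← x − 2·y: (-51/13, -21/13) → (-9/13, -21/13)
T3 rotate counter-clockwise with cos θ = 4/5, sin θ = -3/5: (-9/13, -21/13) → (-99/65, -57/65)

T(p) = (-99/65, -57/65)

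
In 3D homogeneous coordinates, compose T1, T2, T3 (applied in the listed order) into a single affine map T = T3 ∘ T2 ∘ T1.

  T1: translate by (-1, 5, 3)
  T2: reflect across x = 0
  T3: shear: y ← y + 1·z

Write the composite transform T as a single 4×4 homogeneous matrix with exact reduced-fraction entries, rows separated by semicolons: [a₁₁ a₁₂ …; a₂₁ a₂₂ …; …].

T1 = [1 0 0 -1; 0 1 0 5; 0 0 1 3; 0 0 0 1]
T2·T1 = [-1 0 0 1; 0 1 0 5; 0 0 1 3; 0 0 0 1]
T3·…·T1 = [-1 0 0 1; 0 1 1 8; 0 0 1 3; 0 0 0 1]

T = [-1 0 0 1; 0 1 1 8; 0 0 1 3; 0 0 0 1]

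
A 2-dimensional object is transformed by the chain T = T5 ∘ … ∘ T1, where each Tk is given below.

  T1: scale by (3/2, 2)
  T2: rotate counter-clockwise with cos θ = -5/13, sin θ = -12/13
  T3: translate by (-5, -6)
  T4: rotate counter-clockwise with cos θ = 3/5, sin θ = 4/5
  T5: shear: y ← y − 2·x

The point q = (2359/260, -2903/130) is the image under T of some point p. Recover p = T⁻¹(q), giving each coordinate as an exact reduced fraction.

T1 = [3/2 0 0; 0 2 0; 0 0 1]
T2·T1 = [-15/26 24/13 0; -18/13 -10/13 0; 0 0 1]
T3·…·T1 = [-15/26 24/13 -5; -18/13 -10/13 -6; 0 0 1]
T4·…·T1 = [99/130 112/65 9/5; -84/65 66/65 -38/5; 0 0 1]
T5·…·T1 = [99/130 112/65 9/5; -183/65 -158/65 -56/5; 0 0 1]
det M = 3; M⁻¹ = [-158/195 -112/195 -194/39; 61/65 33/130 15/13; 0 0 1]
M⁻¹ · (2359/260, -2903/130)ᵀ = (1/2, 4)ᵀ

p = (1/2, 4)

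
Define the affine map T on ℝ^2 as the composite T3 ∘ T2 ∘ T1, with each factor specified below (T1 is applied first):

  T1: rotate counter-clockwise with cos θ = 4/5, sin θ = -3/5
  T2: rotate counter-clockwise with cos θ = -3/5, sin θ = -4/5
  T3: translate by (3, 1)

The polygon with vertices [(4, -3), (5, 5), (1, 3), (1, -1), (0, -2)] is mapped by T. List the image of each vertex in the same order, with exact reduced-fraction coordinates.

T1 rotate counter-clockwise with cos θ = 4/5, sin θ = -3/5: (4, -3) → (7/5, -24/5); (5, 5) → (7, 1); (1, 3) → (13/5, 9/5); (1, -1) → (1/5, -7/5); (0, -2) → (-6/5, -8/5)
T2 rotate counter-clockwise with cos θ = -3/5, sin θ = -4/5: (7/5, -24/5) → (-117/25, 44/25); (7, 1) → (-17/5, -31/5); (13/5, 9/5) → (-3/25, -79/25); (1/5, -7/5) → (-31/25, 17/25); (-6/5, -8/5) → (-14/25, 48/25)
T3 translate by (3, 1): (-117/25, 44/25) → (-42/25, 69/25); (-17/5, -31/5) → (-2/5, -26/5); (-3/25, -79/25) → (72/25, -54/25); (-31/25, 17/25) → (44/25, 42/25); (-14/25, 48/25) → (61/25, 73/25)

image vertices: (-42/25, 69/25), (-2/5, -26/5), (72/25, -54/25), (44/25, 42/25), (61/25, 73/25)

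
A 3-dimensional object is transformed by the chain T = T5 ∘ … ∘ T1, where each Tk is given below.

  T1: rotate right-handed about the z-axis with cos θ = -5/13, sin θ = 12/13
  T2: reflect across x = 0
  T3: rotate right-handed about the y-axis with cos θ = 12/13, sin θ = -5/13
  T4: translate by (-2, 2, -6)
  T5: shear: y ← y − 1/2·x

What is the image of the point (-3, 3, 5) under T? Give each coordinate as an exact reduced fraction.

T1 rotate right-handed about the z-axis with cos θ = -5/13, sin θ = 12/13: (-3, 3, 5) → (-21/13, -51/13, 5)
T2 reflect across x = 0: (-21/13, -51/13, 5) → (21/13, -51/13, 5)
T3 rotate right-handed about the y-axis with cos θ = 12/13, sin θ = -5/13: (21/13, -51/13, 5) → (-73/169, -51/13, 885/169)
T4 translate by (-2, 2, -6): (-73/169, -51/13, 885/169) → (-411/169, -25/13, -129/169)
T5 shear: y ← y − 1/2·x: (-411/169, -25/13, -129/169) → (-411/169, -239/338, -129/169)

T(p) = (-411/169, -239/338, -129/169)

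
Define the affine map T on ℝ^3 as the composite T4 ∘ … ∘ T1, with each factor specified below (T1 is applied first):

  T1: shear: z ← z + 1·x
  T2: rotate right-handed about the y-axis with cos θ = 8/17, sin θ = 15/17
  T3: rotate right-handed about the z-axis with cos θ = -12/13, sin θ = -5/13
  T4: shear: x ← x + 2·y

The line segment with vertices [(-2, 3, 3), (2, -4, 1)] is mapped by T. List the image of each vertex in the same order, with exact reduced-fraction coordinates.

image vertices: (-947/221, -607/221, 38/17), (-50/221, 511/221, -6/17)

T1 shear: z ← z + 1·x: (-2, 3, 3) → (-2, 3, 1); (2, -4, 1) → (2, -4, 3)
T2 rotate right-handed about the y-axis with cos θ = 8/17, sin θ = 15/17: (-2, 3, 1) → (-1/17, 3, 38/17); (2, -4, 3) → (61/17, -4, -6/17)
T3 rotate right-handed about the z-axis with cos θ = -12/13, sin θ = -5/13: (-1/17, 3, 38/17) → (267/221, -607/221, 38/17); (61/17, -4, -6/17) → (-1072/221, 511/221, -6/17)
T4 shear: x ← x + 2·y: (267/221, -607/221, 38/17) → (-947/221, -607/221, 38/17); (-1072/221, 511/221, -6/17) → (-50/221, 511/221, -6/17)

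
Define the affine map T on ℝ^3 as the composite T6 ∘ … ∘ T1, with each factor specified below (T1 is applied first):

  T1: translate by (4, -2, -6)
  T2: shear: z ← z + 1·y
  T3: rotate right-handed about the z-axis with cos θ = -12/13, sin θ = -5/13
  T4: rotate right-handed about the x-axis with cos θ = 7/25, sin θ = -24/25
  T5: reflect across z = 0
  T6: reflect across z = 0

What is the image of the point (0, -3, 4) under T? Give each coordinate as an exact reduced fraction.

T(p) = (-73/13, -1904/325, -1597/325)

T1 translate by (4, -2, -6): (0, -3, 4) → (4, -5, -2)
T2 shear: z ← z + 1·y: (4, -5, -2) → (4, -5, -7)
T3 rotate right-handed about the z-axis with cos θ = -12/13, sin θ = -5/13: (4, -5, -7) → (-73/13, 40/13, -7)
T4 rotate right-handed about the x-axis with cos θ = 7/25, sin θ = -24/25: (-73/13, 40/13, -7) → (-73/13, -1904/325, -1597/325)
T5 reflect across z = 0: (-73/13, -1904/325, -1597/325) → (-73/13, -1904/325, 1597/325)
T6 reflect across z = 0: (-73/13, -1904/325, 1597/325) → (-73/13, -1904/325, -1597/325)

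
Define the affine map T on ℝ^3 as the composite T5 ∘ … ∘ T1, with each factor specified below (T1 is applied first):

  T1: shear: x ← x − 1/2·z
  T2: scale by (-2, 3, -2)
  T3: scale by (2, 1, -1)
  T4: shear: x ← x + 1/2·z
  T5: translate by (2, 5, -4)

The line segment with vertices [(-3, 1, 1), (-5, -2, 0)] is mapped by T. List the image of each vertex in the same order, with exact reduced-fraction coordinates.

T1 shear: x ← x − 1/2·z: (-3, 1, 1) → (-7/2, 1, 1); (-5, -2, 0) → (-5, -2, 0)
T2 scale by (-2, 3, -2): (-7/2, 1, 1) → (7, 3, -2); (-5, -2, 0) → (10, -6, 0)
T3 scale by (2, 1, -1): (7, 3, -2) → (14, 3, 2); (10, -6, 0) → (20, -6, 0)
T4 shear: x ← x + 1/2·z: (14, 3, 2) → (15, 3, 2); (20, -6, 0) → (20, -6, 0)
T5 translate by (2, 5, -4): (15, 3, 2) → (17, 8, -2); (20, -6, 0) → (22, -1, -4)

image vertices: (17, 8, -2), (22, -1, -4)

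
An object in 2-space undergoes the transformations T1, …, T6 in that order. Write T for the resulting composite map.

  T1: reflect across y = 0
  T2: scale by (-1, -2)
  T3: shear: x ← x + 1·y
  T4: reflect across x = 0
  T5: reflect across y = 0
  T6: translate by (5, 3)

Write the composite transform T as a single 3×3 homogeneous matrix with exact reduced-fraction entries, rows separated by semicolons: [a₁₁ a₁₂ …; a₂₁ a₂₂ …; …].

T1 = [1 0 0; 0 -1 0; 0 0 1]
T2·T1 = [-1 0 0; 0 2 0; 0 0 1]
T3·…·T1 = [-1 2 0; 0 2 0; 0 0 1]
T4·…·T1 = [1 -2 0; 0 2 0; 0 0 1]
T5·…·T1 = [1 -2 0; 0 -2 0; 0 0 1]
T6·…·T1 = [1 -2 5; 0 -2 3; 0 0 1]

T = [1 -2 5; 0 -2 3; 0 0 1]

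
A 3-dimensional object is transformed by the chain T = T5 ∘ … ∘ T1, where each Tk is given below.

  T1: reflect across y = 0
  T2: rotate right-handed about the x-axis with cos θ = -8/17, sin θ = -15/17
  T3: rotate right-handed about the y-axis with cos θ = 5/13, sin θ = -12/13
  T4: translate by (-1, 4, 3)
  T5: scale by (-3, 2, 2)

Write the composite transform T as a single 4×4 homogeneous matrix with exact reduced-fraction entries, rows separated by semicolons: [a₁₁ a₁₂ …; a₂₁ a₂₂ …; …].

T1 = [1 0 0 0; 0 -1 0 0; 0 0 1 0; 0 0 0 1]
T2·T1 = [1 0 0 0; 0 8/17 15/17 0; 0 15/17 -8/17 0; 0 0 0 1]
T3·…·T1 = [5/13 -180/221 96/221 0; 0 8/17 15/17 0; 12/13 75/221 -40/221 0; 0 0 0 1]
T4·…·T1 = [5/13 -180/221 96/221 -1; 0 8/17 15/17 4; 12/13 75/221 -40/221 3; 0 0 0 1]
T5·…·T1 = [-15/13 540/221 -288/221 3; 0 16/17 30/17 8; 24/13 150/221 -80/221 6; 0 0 0 1]

T = [-15/13 540/221 -288/221 3; 0 16/17 30/17 8; 24/13 150/221 -80/221 6; 0 0 0 1]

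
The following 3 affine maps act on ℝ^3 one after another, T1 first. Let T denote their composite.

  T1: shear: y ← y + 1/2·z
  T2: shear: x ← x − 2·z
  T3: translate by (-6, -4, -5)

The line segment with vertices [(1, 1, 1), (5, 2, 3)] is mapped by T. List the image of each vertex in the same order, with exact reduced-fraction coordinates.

T1 shear: y ← y + 1/2·z: (1, 1, 1) → (1, 3/2, 1); (5, 2, 3) → (5, 7/2, 3)
T2 shear: x ← x − 2·z: (1, 3/2, 1) → (-1, 3/2, 1); (5, 7/2, 3) → (-1, 7/2, 3)
T3 translate by (-6, -4, -5): (-1, 3/2, 1) → (-7, -5/2, -4); (-1, 7/2, 3) → (-7, -1/2, -2)

image vertices: (-7, -5/2, -4), (-7, -1/2, -2)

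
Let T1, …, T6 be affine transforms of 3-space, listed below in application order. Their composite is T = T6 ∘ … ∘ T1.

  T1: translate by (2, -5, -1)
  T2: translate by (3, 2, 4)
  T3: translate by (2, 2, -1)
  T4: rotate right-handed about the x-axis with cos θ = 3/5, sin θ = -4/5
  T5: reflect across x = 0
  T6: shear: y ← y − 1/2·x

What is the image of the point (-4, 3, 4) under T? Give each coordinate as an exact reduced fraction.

T(p) = (-3, 15/2, 2)

T1 translate by (2, -5, -1): (-4, 3, 4) → (-2, -2, 3)
T2 translate by (3, 2, 4): (-2, -2, 3) → (1, 0, 7)
T3 translate by (2, 2, -1): (1, 0, 7) → (3, 2, 6)
T4 rotate right-handed about the x-axis with cos θ = 3/5, sin θ = -4/5: (3, 2, 6) → (3, 6, 2)
T5 reflect across x = 0: (3, 6, 2) → (-3, 6, 2)
T6 shear: y ← y − 1/2·x: (-3, 6, 2) → (-3, 15/2, 2)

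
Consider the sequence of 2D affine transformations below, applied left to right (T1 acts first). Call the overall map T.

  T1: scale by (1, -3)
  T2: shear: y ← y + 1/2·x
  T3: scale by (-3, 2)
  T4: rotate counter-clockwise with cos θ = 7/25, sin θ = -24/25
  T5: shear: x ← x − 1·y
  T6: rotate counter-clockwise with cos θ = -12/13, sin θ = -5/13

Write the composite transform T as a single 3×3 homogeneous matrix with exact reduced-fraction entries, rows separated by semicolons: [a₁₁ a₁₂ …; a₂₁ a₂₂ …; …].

T = [1307/325 78/25 0; -568/325 78/25 0; 0 0 1]

T1 = [1 0 0; 0 -3 0; 0 0 1]
T2·T1 = [1 0 0; 1/2 -3 0; 0 0 1]
T3·…·T1 = [-3 0 0; 1 -6 0; 0 0 1]
T4·…·T1 = [3/25 -144/25 0; 79/25 -42/25 0; 0 0 1]
T5·…·T1 = [-76/25 -102/25 0; 79/25 -42/25 0; 0 0 1]
T6·…·T1 = [1307/325 78/25 0; -568/325 78/25 0; 0 0 1]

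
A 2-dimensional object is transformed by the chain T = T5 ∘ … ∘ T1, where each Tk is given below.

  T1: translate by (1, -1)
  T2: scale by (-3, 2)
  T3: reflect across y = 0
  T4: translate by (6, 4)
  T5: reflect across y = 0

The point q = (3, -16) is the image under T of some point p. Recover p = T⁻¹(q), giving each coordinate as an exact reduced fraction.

T1 = [1 0 1; 0 1 -1; 0 0 1]
T2·T1 = [-3 0 -3; 0 2 -2; 0 0 1]
T3·…·T1 = [-3 0 -3; 0 -2 2; 0 0 1]
T4·…·T1 = [-3 0 3; 0 -2 6; 0 0 1]
T5·…·T1 = [-3 0 3; 0 2 -6; 0 0 1]
det M = -6; M⁻¹ = [-1/3 0 1; 0 1/2 3; 0 0 1]
M⁻¹ · (3, -16)ᵀ = (0, -5)ᵀ

p = (0, -5)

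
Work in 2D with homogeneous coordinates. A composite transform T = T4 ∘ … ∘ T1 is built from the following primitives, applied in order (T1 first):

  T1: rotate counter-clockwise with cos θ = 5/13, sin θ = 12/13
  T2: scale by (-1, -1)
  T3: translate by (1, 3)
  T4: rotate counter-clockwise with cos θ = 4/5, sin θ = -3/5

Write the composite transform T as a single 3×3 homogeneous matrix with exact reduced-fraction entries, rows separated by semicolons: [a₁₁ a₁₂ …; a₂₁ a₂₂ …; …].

T1 = [5/13 -12/13 0; 12/13 5/13 0; 0 0 1]
T2·T1 = [-5/13 12/13 0; -12/13 -5/13 0; 0 0 1]
T3·…·T1 = [-5/13 12/13 1; -12/13 -5/13 3; 0 0 1]
T4·…·T1 = [-56/65 33/65 13/5; -33/65 -56/65 9/5; 0 0 1]

T = [-56/65 33/65 13/5; -33/65 -56/65 9/5; 0 0 1]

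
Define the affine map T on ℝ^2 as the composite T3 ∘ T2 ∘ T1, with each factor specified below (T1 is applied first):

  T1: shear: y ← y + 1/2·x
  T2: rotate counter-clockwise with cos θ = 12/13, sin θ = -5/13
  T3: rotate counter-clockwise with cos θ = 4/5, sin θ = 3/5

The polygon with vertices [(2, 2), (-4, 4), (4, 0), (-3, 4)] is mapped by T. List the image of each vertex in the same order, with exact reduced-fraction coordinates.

image vertices: (6/5, 17/5), (-284/65, 62/65), (44/13, 38/13), (-229/65, 219/130)

T1 shear: y ← y + 1/2·x: (2, 2) → (2, 3); (-4, 4) → (-4, 2); (4, 0) → (4, 2); (-3, 4) → (-3, 5/2)
T2 rotate counter-clockwise with cos θ = 12/13, sin θ = -5/13: (2, 3) → (3, 2); (-4, 2) → (-38/13, 44/13); (4, 2) → (58/13, 4/13); (-3, 5/2) → (-47/26, 45/13)
T3 rotate counter-clockwise with cos θ = 4/5, sin θ = 3/5: (3, 2) → (6/5, 17/5); (-38/13, 44/13) → (-284/65, 62/65); (58/13, 4/13) → (44/13, 38/13); (-47/26, 45/13) → (-229/65, 219/130)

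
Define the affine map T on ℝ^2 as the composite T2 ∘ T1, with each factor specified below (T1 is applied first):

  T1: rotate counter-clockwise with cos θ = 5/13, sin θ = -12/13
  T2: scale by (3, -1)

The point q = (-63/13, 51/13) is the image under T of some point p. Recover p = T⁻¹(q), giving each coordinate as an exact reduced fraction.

T1 = [5/13 12/13 0; -12/13 5/13 0; 0 0 1]
T2·T1 = [15/13 36/13 0; 12/13 -5/13 0; 0 0 1]
det M = -3; M⁻¹ = [5/39 12/13 0; 4/13 -5/13 0; 0 0 1]
M⁻¹ · (-63/13, 51/13)ᵀ = (3, -3)ᵀ

p = (3, -3)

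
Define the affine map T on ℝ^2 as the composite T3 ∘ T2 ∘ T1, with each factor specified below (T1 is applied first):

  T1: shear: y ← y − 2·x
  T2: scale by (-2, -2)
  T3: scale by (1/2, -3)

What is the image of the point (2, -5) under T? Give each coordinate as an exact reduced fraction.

T(p) = (-2, -54)

T1 shear: y ← y − 2·x: (2, -5) → (2, -9)
T2 scale by (-2, -2): (2, -9) → (-4, 18)
T3 scale by (1/2, -3): (-4, 18) → (-2, -54)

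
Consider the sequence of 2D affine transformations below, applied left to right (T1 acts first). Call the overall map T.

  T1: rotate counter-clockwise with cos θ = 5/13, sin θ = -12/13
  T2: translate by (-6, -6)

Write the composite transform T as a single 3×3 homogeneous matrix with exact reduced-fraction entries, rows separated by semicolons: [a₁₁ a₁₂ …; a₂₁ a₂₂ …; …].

T = [5/13 12/13 -6; -12/13 5/13 -6; 0 0 1]

T1 = [5/13 12/13 0; -12/13 5/13 0; 0 0 1]
T2·T1 = [5/13 12/13 -6; -12/13 5/13 -6; 0 0 1]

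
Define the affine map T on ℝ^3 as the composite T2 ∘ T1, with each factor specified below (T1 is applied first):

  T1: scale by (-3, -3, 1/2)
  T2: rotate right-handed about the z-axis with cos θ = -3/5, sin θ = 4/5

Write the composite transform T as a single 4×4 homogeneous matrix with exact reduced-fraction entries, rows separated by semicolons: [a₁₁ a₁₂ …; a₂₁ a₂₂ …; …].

T = [9/5 12/5 0 0; -12/5 9/5 0 0; 0 0 1/2 0; 0 0 0 1]

T1 = [-3 0 0 0; 0 -3 0 0; 0 0 1/2 0; 0 0 0 1]
T2·T1 = [9/5 12/5 0 0; -12/5 9/5 0 0; 0 0 1/2 0; 0 0 0 1]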